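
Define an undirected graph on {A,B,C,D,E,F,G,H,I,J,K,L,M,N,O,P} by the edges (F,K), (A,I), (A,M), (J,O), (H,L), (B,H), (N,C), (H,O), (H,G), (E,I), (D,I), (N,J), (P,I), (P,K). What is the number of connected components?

2

Component: {A, D, E, F, I, K, M, P}
Component: {B, C, G, H, J, L, N, O}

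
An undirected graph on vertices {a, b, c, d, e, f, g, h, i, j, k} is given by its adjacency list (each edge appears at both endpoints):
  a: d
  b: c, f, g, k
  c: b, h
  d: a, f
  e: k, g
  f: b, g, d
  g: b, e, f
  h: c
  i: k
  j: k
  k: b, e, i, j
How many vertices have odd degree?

Degrees: a:1, b:4, c:2, d:2, e:2, f:3, g:3, h:1, i:1, j:1, k:4
Odd-degree vertices: a, f, g, h, i, j.

6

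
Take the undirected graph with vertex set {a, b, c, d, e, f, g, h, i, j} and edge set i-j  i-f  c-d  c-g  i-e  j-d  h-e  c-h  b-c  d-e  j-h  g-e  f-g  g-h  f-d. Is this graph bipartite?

The cycle h-c-g-h has length 3, which is odd, so the graph is not bipartite.

No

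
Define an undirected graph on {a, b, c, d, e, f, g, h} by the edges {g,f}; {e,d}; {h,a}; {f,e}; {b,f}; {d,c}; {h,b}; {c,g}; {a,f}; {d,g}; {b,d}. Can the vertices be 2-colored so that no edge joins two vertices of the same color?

No

g-c-d-g is an odd cycle (length 3), and a bipartite graph can contain only even cycles.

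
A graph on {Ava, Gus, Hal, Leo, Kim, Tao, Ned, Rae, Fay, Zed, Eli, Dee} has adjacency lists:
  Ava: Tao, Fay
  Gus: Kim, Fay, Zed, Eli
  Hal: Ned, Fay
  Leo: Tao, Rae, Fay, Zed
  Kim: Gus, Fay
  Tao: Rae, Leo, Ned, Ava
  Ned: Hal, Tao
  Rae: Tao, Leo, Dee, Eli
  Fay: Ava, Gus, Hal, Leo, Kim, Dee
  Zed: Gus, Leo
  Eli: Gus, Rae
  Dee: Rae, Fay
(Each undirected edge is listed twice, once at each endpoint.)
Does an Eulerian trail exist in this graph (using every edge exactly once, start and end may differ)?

Yes

Degrees: Ava:2, Gus:4, Hal:2, Leo:4, Kim:2, Tao:4, Ned:2, Rae:4, Fay:6, Zed:2, Eli:2, Dee:2
Odd-degree vertices: none (0 total).
With 0 odd-degree vertices and all edges in one connected piece, an Eulerian trail exists.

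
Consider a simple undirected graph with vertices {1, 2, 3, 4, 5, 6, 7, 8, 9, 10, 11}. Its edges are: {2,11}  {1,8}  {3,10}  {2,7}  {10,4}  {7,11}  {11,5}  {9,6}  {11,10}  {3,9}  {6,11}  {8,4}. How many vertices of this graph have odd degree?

Degrees: 1:1, 2:2, 3:2, 4:2, 5:1, 6:2, 7:2, 8:2, 9:2, 10:3, 11:5
Odd-degree vertices: 1, 5, 10, 11.

4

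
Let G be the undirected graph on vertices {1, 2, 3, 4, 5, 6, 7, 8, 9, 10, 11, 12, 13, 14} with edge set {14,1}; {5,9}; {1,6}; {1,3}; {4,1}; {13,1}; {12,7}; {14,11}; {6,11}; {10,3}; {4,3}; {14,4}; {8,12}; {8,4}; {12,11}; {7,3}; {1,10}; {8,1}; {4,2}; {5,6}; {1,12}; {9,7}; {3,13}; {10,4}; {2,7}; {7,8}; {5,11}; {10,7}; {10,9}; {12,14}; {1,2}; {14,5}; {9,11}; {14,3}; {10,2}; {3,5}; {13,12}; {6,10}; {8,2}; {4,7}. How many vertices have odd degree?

Degrees: 1:9, 2:5, 3:7, 4:7, 5:5, 6:4, 7:7, 8:5, 9:4, 10:7, 11:5, 12:6, 13:3, 14:6
Odd-degree vertices: 1, 2, 3, 4, 5, 7, 8, 10, 11, 13.

10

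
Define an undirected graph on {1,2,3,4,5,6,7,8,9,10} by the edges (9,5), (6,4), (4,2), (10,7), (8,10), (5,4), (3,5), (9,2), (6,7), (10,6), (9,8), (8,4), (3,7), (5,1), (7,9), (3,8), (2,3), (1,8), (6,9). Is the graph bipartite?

No

6-7-10-6 is an odd cycle (length 3), and a bipartite graph can contain only even cycles.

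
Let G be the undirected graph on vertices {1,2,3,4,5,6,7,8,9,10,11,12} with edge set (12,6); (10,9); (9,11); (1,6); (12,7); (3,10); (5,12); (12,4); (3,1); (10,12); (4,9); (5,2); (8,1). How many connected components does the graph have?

Component: {1, 2, 3, 4, 5, 6, 7, 8, 9, 10, 11, 12}

1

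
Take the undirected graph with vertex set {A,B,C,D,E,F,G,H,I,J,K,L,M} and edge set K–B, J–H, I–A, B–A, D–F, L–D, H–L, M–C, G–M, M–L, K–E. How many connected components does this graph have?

Component: {A, B, E, I, K}
Component: {C, D, F, G, H, J, L, M}

2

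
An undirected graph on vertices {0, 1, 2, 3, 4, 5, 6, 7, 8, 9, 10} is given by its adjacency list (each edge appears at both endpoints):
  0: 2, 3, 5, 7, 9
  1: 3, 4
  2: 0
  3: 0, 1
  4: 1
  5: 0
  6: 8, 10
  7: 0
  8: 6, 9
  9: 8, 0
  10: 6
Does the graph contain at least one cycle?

No

The graph has 11 vertices, 10 edges, and 1 connected component.
Since 10 = 11 - 1, the graph is a forest and contains no cycle.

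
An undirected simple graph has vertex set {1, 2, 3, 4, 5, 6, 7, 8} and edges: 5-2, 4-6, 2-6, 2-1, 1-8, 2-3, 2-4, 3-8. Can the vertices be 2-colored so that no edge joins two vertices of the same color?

The cycle 6-4-2-6 has length 3, which is odd, so the graph is not bipartite.

No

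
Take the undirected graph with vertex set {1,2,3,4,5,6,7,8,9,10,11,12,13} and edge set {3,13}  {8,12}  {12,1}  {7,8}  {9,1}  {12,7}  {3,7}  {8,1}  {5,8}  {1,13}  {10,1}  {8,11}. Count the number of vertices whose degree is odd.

8

Degrees: 1:5, 2:0, 3:2, 4:0, 5:1, 6:0, 7:3, 8:5, 9:1, 10:1, 11:1, 12:3, 13:2
Odd-degree vertices: 1, 5, 7, 8, 9, 10, 11, 12.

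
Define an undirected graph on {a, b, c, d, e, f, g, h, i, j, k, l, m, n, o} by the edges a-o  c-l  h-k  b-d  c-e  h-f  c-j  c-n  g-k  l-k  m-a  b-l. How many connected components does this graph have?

3

Component: {i}
Component: {a, m, o}
Component: {b, c, d, e, f, g, h, j, k, l, n}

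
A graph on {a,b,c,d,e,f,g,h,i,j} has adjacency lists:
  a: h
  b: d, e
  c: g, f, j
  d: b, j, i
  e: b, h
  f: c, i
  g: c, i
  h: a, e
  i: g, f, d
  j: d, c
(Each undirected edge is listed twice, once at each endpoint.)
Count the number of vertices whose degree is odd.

4

Degrees: a:1, b:2, c:3, d:3, e:2, f:2, g:2, h:2, i:3, j:2
Odd-degree vertices: a, c, d, i.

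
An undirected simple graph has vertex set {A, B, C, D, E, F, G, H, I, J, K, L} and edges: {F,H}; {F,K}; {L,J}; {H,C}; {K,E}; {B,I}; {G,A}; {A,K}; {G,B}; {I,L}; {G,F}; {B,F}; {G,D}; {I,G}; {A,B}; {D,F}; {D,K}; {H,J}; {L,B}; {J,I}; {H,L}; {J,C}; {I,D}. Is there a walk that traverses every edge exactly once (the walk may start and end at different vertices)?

Degrees: A:3, B:5, C:2, D:4, E:1, F:5, G:5, H:4, I:5, J:4, K:4, L:4
Odd-degree vertices: A, B, E, F, G, I (6 total).
With 6 odd-degree vertices (more than two), no single trail can use every edge.

No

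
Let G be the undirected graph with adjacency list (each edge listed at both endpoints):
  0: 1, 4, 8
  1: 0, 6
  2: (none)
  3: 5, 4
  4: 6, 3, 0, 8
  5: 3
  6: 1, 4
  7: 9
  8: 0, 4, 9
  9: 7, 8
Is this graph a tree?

The graph has 10 vertices and 10 edges.
It is not connected, so it is not a tree.

No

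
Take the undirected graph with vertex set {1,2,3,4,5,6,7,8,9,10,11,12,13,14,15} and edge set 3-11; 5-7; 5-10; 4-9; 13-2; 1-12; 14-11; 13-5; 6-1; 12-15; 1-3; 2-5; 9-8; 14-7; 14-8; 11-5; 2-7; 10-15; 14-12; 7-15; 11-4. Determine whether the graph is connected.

Yes

A breadth-first search from 1 visits 1, 12, 3, 6, 15, 14, 11, 7, 10, 8, 5, 4, 2, 9, 13 — all 15 vertices — so the graph is connected.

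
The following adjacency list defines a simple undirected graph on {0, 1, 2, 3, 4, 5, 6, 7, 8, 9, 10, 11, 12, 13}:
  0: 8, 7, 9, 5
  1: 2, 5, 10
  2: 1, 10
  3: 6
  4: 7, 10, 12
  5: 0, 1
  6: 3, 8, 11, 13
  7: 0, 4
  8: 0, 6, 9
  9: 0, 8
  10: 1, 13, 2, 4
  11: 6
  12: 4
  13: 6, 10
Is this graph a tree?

No

The graph has 14 vertices and 17 edges.
A tree on 14 vertices has exactly 13 edges; this graph has 17, so it contains a cycle and is not a tree.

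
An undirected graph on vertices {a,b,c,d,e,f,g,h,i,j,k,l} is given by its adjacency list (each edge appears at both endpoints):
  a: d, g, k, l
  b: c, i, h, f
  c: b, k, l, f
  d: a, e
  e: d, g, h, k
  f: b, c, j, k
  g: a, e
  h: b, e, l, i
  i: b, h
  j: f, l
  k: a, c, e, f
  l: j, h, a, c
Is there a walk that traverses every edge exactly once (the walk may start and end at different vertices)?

Yes

Degrees: a:4, b:4, c:4, d:2, e:4, f:4, g:2, h:4, i:2, j:2, k:4, l:4
Odd-degree vertices: none (0 total).
The non-isolated vertices are connected and exactly 0 have odd degree, so an Eulerian trail exists.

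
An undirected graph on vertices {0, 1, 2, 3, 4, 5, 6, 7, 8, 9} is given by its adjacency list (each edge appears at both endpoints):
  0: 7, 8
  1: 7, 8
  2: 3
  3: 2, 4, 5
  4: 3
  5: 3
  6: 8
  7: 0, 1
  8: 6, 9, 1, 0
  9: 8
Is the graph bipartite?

Yes

Color {3, 7, 8} black and {0, 1, 2, 4, 5, 6, 9} white. No edge joins two same-colored vertices, so the graph is bipartite.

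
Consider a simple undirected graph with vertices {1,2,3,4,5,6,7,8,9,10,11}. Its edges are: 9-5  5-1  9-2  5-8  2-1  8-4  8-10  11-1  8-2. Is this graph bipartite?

Yes

Partition the vertices as {2, 3, 4, 5, 6, 7, 10, 11} vs {1, 8, 9}. Each listed edge has one endpoint in each part, so the graph is bipartite.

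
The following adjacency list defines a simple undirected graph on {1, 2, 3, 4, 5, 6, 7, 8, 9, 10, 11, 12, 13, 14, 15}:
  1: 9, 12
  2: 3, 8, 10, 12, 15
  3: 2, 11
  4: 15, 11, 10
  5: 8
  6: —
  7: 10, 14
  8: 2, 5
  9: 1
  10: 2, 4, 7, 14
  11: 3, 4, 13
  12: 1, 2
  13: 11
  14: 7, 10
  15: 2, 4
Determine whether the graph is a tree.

No

The graph has 15 vertices and 16 edges.
It is not connected, so it is not a tree.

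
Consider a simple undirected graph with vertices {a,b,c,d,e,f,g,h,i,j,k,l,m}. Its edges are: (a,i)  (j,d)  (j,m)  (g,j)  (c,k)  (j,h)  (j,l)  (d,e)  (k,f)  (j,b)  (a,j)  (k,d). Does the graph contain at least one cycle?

No

|V| = 13, |E| = 12, number of components = 1.
A forest on 13 vertices with 1 component has exactly 12 edges, which matches — so no cycle.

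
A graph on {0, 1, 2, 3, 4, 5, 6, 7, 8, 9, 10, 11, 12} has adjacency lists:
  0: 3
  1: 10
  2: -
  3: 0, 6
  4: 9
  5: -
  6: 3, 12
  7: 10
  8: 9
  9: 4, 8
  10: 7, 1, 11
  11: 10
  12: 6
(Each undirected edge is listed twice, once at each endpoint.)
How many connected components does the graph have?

5

Component: {2}
Component: {5}
Component: {4, 8, 9}
Component: {0, 3, 6, 12}
Component: {1, 7, 10, 11}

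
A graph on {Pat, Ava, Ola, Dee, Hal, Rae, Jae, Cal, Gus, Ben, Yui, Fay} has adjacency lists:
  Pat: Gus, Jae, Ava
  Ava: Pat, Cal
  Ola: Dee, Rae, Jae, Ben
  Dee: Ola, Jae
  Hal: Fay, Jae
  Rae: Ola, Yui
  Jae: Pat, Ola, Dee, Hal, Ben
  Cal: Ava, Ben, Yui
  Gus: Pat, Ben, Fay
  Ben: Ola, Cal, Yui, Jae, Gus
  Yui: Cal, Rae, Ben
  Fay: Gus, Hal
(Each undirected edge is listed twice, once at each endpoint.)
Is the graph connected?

Yes

A breadth-first search from Pat visits Pat, Gus, Ava, Jae, Ben, Fay, Cal, Hal, Dee, Ola, Yui, Rae — all 12 vertices — so the graph is connected.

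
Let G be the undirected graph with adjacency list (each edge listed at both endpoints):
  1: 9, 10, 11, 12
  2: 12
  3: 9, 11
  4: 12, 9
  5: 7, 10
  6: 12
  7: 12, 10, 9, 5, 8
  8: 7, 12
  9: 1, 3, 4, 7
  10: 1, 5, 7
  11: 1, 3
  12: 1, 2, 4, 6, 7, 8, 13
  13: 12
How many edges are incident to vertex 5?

2

Neighbors of 5: 7, 10.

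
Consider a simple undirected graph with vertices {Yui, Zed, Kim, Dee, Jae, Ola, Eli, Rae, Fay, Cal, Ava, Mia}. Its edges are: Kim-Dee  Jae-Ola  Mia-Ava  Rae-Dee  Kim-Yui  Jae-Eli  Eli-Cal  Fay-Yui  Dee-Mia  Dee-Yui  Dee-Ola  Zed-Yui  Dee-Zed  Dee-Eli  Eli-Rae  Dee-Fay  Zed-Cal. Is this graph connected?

Yes

A breadth-first search from Yui visits Yui, Kim, Fay, Zed, Dee, Cal, Eli, Mia, Ola, Rae, Jae, Ava — all 12 vertices — so the graph is connected.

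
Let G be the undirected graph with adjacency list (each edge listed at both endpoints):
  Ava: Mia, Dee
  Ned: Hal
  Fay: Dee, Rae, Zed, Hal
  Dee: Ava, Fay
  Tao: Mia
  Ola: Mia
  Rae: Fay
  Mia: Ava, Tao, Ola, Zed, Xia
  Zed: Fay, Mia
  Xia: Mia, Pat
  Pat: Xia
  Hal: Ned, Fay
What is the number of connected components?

1

Component: {Ava, Ned, Fay, Dee, Tao, Ola, Rae, Mia, Zed, Xia, Pat, Hal}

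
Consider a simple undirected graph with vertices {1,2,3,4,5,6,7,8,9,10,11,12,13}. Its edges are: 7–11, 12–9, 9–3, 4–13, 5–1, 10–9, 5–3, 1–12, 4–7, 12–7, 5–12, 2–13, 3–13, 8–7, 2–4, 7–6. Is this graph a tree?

No

|V| = 13, |E| = 16.
A tree on 13 vertices has exactly 12 edges; this graph has 16, so it contains a cycle and is not a tree.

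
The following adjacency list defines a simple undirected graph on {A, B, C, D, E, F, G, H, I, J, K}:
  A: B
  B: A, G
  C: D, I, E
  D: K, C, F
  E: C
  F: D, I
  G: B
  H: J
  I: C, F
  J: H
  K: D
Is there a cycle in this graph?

|V| = 11, |E| = 9, number of components = 3.
One cycle is C-D-F-I-C.

Yes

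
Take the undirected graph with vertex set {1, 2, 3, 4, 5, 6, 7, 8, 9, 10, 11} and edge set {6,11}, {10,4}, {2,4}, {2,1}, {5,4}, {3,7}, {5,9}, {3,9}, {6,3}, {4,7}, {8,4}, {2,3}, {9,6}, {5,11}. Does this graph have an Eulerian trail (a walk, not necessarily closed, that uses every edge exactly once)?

Degrees: 1:1, 2:3, 3:4, 4:5, 5:3, 6:3, 7:2, 8:1, 9:3, 10:1, 11:2
Odd-degree vertices: 1, 2, 4, 5, 6, 8, 9, 10 (8 total).
With 8 odd-degree vertices (more than two), no single trail can use every edge.

No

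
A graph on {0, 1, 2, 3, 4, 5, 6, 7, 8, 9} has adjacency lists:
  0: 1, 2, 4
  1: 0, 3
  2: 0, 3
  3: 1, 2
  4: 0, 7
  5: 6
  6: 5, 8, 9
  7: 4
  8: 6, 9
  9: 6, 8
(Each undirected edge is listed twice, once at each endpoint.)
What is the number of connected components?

Component: {5, 6, 8, 9}
Component: {0, 1, 2, 3, 4, 7}

2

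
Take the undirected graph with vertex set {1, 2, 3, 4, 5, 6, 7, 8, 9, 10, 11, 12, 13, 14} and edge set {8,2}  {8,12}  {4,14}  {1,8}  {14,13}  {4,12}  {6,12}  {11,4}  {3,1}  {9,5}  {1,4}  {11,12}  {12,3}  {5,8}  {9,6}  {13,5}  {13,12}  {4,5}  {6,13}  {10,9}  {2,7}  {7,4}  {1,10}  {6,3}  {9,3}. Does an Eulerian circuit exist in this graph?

Degrees: 1:4, 2:2, 3:4, 4:6, 5:4, 6:4, 7:2, 8:4, 9:4, 10:2, 11:2, 12:6, 13:4, 14:2
Every vertex has even degree and the edges form a single connected piece, so an Eulerian circuit exists.

Yes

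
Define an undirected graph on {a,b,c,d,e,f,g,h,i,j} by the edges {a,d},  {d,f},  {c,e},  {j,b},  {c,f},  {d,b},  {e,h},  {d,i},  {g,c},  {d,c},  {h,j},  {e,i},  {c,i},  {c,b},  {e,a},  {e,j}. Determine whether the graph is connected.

A breadth-first search from a visits a, d, e, b, f, i, c, h, j, g — all 10 vertices — so the graph is connected.

Yes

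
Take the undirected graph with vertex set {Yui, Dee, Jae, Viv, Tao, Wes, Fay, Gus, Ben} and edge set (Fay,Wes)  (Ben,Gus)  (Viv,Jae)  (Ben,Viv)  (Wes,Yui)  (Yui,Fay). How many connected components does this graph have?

4

Component: {Dee}
Component: {Tao}
Component: {Yui, Wes, Fay}
Component: {Jae, Viv, Gus, Ben}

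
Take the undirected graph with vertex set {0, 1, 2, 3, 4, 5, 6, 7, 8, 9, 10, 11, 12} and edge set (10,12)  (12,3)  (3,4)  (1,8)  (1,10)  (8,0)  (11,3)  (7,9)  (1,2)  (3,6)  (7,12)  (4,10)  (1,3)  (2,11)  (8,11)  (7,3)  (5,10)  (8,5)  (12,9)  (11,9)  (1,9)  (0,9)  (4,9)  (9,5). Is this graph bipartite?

No

9-7-12-9 is an odd cycle (length 3), and a bipartite graph can contain only even cycles.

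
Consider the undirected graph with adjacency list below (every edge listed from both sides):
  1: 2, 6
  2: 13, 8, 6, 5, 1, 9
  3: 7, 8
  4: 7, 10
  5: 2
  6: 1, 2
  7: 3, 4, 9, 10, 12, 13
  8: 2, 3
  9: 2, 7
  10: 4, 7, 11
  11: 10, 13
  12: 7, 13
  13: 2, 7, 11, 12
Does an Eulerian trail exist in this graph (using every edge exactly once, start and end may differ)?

Yes

Degrees: 1:2, 2:6, 3:2, 4:2, 5:1, 6:2, 7:6, 8:2, 9:2, 10:3, 11:2, 12:2, 13:4
Odd-degree vertices: 5, 10 (2 total).
The non-isolated vertices are connected and exactly 2 have odd degree, so an Eulerian trail exists (from 5 to 10).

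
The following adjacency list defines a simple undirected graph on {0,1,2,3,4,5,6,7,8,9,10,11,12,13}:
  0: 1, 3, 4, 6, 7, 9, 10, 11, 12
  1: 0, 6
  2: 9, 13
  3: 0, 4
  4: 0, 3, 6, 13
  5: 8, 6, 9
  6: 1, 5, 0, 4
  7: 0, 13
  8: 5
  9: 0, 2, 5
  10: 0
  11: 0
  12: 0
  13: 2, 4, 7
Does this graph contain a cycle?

Yes

The graph has 14 vertices, 19 edges, and 1 connected component.
One cycle is 0-4-6-5-9-0.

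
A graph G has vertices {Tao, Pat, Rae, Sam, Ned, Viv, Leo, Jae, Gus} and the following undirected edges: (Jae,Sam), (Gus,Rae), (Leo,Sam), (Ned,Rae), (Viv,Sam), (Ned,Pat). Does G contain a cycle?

No

The graph has 9 vertices, 6 edges, and 3 connected components.
A forest on 9 vertices with 3 components has exactly 6 edges, which matches — so no cycle.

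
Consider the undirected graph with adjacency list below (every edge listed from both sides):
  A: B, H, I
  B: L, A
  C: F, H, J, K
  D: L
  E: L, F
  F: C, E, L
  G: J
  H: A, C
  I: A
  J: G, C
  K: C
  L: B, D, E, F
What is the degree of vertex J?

Neighbors of J: C, G.

2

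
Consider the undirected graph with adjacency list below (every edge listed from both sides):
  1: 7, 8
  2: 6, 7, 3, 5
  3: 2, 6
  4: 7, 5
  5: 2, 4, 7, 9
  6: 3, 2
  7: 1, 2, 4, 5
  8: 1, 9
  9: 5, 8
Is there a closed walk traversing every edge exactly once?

Yes

Degrees: 1:2, 2:4, 3:2, 4:2, 5:4, 6:2, 7:4, 8:2, 9:2
All degrees are even and the non-isolated vertices are connected — an Eulerian circuit exists.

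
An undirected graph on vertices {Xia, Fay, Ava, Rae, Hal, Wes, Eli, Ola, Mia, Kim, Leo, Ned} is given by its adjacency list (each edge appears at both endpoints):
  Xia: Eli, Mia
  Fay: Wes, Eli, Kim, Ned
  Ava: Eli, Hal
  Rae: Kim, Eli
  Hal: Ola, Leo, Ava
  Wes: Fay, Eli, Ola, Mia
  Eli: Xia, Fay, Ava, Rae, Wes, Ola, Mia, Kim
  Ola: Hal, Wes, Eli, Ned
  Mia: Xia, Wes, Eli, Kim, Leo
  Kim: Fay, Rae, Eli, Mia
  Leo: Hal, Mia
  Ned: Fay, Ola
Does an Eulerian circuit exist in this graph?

No

Degrees: Xia:2, Fay:4, Ava:2, Rae:2, Hal:3, Wes:4, Eli:8, Ola:4, Mia:5, Kim:4, Leo:2, Ned:2
Hal, Mia have odd degree; an Eulerian circuit needs every degree to be even, so none exists.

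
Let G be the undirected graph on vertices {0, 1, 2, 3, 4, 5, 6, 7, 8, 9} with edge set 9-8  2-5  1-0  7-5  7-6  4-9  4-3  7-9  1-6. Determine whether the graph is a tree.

Yes

|V| = 10, |E| = 9.
It is connected with exactly 9 edges, hence acyclic — it is a tree.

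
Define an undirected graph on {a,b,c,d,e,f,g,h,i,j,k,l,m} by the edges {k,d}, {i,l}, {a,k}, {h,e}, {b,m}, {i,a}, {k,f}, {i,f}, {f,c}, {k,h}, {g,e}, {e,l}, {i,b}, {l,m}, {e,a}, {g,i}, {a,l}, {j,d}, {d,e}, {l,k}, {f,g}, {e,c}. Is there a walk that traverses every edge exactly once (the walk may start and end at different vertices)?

Degrees: a:4, b:2, c:2, d:3, e:6, f:4, g:3, h:2, i:5, j:1, k:5, l:5, m:2
Odd-degree vertices: d, g, i, j, k, l (6 total).
An Eulerian trail requires 0 or 2 odd-degree vertices; here there are 6.

No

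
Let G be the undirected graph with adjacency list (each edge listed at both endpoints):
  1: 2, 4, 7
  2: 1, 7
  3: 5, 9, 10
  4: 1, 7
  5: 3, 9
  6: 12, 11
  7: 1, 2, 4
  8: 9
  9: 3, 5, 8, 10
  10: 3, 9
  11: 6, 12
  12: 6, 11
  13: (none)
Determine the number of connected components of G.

4

Component: {13}
Component: {6, 11, 12}
Component: {1, 2, 4, 7}
Component: {3, 5, 8, 9, 10}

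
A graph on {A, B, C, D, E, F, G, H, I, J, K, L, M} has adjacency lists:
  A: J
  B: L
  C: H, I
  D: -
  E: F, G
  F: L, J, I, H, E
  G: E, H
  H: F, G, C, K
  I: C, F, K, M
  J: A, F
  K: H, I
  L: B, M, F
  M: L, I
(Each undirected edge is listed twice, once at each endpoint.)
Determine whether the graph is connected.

Component: {D}
Component: {A, B, C, E, F, G, H, I, J, K, L, M}
There are 2 separate components, so the graph is not connected.

No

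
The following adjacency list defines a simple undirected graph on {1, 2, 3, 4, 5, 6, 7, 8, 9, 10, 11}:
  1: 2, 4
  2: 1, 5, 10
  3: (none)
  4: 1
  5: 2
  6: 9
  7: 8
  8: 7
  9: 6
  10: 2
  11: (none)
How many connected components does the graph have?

Component: {3}
Component: {11}
Component: {6, 9}
Component: {7, 8}
Component: {1, 2, 4, 5, 10}

5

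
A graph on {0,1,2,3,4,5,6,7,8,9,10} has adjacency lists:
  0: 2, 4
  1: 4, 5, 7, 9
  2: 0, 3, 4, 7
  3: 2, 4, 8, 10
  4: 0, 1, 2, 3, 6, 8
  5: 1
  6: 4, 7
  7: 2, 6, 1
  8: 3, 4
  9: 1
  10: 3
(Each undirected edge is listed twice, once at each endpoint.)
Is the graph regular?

Degrees: 0:2, 1:4, 2:4, 3:4, 4:6, 5:1, 6:2, 7:3, 8:2, 9:1, 10:1
Degrees are not all equal (e.g. deg(5)=1 but deg(4)=6); not regular.

No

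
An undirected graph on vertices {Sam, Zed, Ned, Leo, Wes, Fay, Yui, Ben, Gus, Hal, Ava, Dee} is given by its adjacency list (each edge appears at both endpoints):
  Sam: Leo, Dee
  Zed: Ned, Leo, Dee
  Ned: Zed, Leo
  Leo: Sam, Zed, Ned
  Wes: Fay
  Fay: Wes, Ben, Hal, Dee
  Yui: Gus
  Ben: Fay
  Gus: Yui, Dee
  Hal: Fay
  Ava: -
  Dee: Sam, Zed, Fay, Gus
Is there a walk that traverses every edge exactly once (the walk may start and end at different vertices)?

No

Degrees: Sam:2, Zed:3, Ned:2, Leo:3, Wes:1, Fay:4, Yui:1, Ben:1, Gus:2, Hal:1, Ava:0, Dee:4
Odd-degree vertices: Zed, Leo, Wes, Yui, Ben, Hal (6 total).
With 6 odd-degree vertices (more than two), no single trail can use every edge.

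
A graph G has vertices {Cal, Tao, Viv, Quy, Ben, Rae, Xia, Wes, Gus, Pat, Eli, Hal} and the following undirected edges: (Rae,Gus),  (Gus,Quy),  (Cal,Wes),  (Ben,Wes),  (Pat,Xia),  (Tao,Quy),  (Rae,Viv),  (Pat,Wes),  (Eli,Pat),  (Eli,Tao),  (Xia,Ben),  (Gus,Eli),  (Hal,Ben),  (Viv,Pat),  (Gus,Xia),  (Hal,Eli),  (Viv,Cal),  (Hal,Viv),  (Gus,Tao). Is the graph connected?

Yes

A breadth-first search from Cal visits Cal, Wes, Viv, Pat, Ben, Rae, Hal, Eli, Xia, Gus, Tao, Quy — all 12 vertices — so the graph is connected.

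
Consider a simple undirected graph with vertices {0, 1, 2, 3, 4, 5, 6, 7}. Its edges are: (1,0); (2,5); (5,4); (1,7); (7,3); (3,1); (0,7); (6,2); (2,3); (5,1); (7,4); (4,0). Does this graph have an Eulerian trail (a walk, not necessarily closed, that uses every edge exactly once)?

No

Degrees: 0:3, 1:4, 2:3, 3:3, 4:3, 5:3, 6:1, 7:4
Odd-degree vertices: 0, 2, 3, 4, 5, 6 (6 total).
With 6 odd-degree vertices (more than two), no single trail can use every edge.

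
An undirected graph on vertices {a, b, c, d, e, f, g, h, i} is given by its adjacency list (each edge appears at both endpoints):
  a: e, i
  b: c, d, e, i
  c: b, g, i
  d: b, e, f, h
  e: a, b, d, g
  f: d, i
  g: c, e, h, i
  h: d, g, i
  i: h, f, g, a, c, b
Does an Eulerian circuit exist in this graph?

No

Degrees: a:2, b:4, c:3, d:4, e:4, f:2, g:4, h:3, i:6
Vertices with odd degree: c, h. An Eulerian circuit requires all degrees even.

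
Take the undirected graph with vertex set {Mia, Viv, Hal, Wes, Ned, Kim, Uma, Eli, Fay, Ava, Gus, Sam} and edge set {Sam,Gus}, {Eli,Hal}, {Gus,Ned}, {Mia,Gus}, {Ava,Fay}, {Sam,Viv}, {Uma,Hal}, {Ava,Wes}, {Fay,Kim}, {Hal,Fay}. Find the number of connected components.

2

Component: {Mia, Viv, Ned, Gus, Sam}
Component: {Hal, Wes, Kim, Uma, Eli, Fay, Ava}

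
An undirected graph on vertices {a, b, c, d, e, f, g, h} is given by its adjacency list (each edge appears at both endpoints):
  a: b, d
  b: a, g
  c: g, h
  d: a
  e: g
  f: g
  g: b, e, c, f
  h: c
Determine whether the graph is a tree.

Yes

The graph has 8 vertices and 7 edges.
Connected and |E| = |V| - 1, which characterizes a tree.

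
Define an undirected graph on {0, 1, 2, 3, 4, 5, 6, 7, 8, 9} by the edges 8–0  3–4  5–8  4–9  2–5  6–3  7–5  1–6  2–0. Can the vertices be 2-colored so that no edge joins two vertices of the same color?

Partition the vertices as {2, 4, 6, 7, 8} vs {0, 1, 3, 5, 9}. Each listed edge has one endpoint in each part, so the graph is bipartite.

Yes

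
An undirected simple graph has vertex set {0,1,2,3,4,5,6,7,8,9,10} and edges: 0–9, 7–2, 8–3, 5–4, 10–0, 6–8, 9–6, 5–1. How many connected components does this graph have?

3

Component: {2, 7}
Component: {1, 4, 5}
Component: {0, 3, 6, 8, 9, 10}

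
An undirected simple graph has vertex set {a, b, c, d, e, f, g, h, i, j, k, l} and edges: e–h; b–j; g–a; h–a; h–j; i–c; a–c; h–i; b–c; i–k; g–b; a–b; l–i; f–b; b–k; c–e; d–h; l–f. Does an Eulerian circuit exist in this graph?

Degrees: a:4, b:6, c:4, d:1, e:2, f:2, g:2, h:5, i:4, j:2, k:2, l:2
d, h have odd degree; an Eulerian circuit needs every degree to be even, so none exists.

No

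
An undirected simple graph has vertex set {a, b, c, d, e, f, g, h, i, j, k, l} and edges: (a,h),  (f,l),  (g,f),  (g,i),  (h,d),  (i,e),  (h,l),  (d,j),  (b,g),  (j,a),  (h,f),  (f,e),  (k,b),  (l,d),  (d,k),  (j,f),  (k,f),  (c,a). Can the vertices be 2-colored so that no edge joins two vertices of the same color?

No

d-h-l-d is an odd cycle (length 3), and a bipartite graph can contain only even cycles.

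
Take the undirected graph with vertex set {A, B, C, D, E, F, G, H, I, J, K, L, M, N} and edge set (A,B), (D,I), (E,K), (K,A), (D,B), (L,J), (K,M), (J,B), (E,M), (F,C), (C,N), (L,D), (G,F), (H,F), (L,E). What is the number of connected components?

Component: {C, F, G, H, N}
Component: {A, B, D, E, I, J, K, L, M}

2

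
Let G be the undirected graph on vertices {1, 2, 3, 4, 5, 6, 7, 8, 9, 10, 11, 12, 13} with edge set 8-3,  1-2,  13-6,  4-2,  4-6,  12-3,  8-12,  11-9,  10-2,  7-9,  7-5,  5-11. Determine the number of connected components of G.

3

Component: {3, 8, 12}
Component: {5, 7, 9, 11}
Component: {1, 2, 4, 6, 10, 13}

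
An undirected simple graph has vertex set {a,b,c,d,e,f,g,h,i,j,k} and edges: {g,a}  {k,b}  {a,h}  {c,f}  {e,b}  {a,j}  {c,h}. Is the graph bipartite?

A valid 2-coloring puts {d, e, f, g, h, i, j, k} on one side and {a, b, c} on the other; every edge crosses between the two sides.

Yes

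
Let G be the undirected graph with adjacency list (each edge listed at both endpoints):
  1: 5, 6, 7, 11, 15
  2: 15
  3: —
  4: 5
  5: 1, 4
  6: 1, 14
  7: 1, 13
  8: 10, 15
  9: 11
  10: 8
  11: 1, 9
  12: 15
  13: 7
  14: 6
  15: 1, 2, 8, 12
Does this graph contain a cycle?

No

The graph has 15 vertices, 13 edges, and 2 connected components.
Since 13 = 15 - 2, the graph is a forest and contains no cycle.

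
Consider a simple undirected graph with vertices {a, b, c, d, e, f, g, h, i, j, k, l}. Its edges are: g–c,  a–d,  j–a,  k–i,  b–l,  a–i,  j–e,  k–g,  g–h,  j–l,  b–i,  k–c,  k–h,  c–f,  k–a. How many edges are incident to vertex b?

Neighbors of b: i, l.

2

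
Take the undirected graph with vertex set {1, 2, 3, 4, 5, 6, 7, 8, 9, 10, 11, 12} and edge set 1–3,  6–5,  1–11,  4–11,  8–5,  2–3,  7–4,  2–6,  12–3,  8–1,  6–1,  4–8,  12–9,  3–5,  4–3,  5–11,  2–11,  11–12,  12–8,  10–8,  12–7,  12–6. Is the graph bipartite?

Yes

A valid 2-coloring puts {3, 6, 7, 8, 9, 11} on one side and {1, 2, 4, 5, 10, 12} on the other; every edge crosses between the two sides.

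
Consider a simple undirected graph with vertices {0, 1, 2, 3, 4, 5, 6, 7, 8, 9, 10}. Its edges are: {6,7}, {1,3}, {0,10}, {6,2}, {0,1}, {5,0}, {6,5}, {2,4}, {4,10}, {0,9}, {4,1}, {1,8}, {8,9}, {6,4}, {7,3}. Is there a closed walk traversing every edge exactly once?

Degrees: 0:4, 1:4, 2:2, 3:2, 4:4, 5:2, 6:4, 7:2, 8:2, 9:2, 10:2
Every vertex has even degree and the edges form a single connected piece, so an Eulerian circuit exists.

Yes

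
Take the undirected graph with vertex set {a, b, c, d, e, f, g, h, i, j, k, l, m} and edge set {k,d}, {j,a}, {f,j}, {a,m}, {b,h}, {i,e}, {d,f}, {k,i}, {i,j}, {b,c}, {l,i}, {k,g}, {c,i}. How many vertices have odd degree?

8

Degrees: a:2, b:2, c:2, d:2, e:1, f:2, g:1, h:1, i:5, j:3, k:3, l:1, m:1
Odd-degree vertices: e, g, h, i, j, k, l, m.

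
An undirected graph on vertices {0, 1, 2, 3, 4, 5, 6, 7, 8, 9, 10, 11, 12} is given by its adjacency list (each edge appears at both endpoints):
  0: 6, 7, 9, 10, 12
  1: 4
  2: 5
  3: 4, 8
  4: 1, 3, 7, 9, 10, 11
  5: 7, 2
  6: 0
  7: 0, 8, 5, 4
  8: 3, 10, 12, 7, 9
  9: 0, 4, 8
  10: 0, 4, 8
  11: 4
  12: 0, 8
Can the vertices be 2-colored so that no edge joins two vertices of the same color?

Color {1, 2, 3, 6, 7, 9, 10, 11, 12} black and {0, 4, 5, 8} white. No edge joins two same-colored vertices, so the graph is bipartite.

Yes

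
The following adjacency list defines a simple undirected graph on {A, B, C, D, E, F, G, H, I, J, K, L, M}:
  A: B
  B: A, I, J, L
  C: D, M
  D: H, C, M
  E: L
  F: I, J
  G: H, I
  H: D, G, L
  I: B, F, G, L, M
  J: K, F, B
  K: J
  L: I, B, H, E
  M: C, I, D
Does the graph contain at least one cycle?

|V| = 13, |E| = 17, number of components = 1.
One cycle is B-J-F-I-B.

Yes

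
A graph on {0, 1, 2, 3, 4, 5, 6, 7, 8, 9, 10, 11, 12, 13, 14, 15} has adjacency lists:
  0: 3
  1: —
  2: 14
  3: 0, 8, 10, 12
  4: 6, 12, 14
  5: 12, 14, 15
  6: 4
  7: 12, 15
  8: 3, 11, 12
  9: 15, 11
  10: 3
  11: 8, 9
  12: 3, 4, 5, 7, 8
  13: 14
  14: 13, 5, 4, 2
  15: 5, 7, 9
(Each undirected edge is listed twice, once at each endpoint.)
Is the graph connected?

Component: {1}
Component: {0, 2, 3, 4, 5, 6, 7, 8, 9, 10, 11, 12, 13, 14, 15}
There are 2 separate components, so the graph is not connected.

No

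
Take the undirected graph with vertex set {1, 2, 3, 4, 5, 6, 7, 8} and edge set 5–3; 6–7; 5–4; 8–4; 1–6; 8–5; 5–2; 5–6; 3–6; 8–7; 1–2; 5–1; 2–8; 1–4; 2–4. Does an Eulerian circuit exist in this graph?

Degrees: 1:4, 2:4, 3:2, 4:4, 5:6, 6:4, 7:2, 8:4
All degrees are even and the non-isolated vertices are connected — an Eulerian circuit exists.

Yes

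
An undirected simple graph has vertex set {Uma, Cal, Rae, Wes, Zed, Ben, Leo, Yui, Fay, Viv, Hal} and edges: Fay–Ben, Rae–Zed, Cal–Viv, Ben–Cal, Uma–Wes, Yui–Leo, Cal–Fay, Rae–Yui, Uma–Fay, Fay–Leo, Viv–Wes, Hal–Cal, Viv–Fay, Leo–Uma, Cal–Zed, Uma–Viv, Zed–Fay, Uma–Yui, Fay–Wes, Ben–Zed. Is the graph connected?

A breadth-first search from Uma visits Uma, Viv, Wes, Yui, Leo, Fay, Cal, Rae, Zed, Ben, Hal — all 11 vertices — so the graph is connected.

Yes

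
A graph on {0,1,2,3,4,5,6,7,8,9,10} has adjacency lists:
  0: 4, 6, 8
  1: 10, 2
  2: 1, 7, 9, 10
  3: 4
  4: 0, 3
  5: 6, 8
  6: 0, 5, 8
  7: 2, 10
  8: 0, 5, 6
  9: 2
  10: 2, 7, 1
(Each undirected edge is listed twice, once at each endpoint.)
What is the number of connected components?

Component: {1, 2, 7, 9, 10}
Component: {0, 3, 4, 5, 6, 8}

2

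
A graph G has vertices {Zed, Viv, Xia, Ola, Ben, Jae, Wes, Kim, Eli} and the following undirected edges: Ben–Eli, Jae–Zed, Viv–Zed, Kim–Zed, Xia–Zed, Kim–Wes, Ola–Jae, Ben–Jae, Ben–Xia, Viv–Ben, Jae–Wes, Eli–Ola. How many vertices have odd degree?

Degrees: Zed:4, Viv:2, Xia:2, Ola:2, Ben:4, Jae:4, Wes:2, Kim:2, Eli:2
Odd-degree vertices: none.

0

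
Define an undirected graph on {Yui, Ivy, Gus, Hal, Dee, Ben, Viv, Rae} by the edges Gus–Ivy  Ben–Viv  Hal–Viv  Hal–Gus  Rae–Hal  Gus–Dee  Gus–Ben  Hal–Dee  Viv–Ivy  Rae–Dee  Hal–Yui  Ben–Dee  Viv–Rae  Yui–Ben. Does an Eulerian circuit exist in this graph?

Degrees: Yui:2, Ivy:2, Gus:4, Hal:5, Dee:4, Ben:4, Viv:4, Rae:3
Vertices with odd degree: Hal, Rae. An Eulerian circuit requires all degrees even.

No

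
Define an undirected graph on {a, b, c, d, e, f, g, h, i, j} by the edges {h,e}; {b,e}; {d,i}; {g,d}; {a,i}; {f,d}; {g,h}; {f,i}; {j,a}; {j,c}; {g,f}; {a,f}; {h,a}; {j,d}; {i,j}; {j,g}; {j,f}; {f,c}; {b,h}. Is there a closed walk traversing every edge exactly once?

Yes

Degrees: a:4, b:2, c:2, d:4, e:2, f:6, g:4, h:4, i:4, j:6
All degrees are even and the non-isolated vertices are connected — an Eulerian circuit exists.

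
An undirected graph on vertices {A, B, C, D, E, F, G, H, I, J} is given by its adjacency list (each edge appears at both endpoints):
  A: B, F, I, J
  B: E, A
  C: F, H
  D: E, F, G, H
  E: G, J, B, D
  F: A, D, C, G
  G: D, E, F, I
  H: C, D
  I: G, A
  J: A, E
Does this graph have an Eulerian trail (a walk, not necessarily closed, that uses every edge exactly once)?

Degrees: A:4, B:2, C:2, D:4, E:4, F:4, G:4, H:2, I:2, J:2
Odd-degree vertices: none (0 total).
The non-isolated vertices are connected and exactly 0 have odd degree, so an Eulerian trail exists.

Yes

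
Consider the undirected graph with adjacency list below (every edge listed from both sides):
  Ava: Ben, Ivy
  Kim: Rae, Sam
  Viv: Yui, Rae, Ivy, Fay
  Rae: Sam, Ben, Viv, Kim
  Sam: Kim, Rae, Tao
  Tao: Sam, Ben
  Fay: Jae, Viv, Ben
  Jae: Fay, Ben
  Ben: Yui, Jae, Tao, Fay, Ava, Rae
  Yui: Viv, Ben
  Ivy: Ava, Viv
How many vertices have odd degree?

2

Degrees: Ava:2, Kim:2, Viv:4, Rae:4, Sam:3, Tao:2, Fay:3, Jae:2, Ben:6, Yui:2, Ivy:2
Odd-degree vertices: Sam, Fay.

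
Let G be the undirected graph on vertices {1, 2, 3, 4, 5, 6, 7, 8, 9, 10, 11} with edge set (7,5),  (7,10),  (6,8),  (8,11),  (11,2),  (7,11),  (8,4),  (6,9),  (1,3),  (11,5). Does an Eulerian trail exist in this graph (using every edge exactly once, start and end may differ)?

Degrees: 1:1, 2:1, 3:1, 4:1, 5:2, 6:2, 7:3, 8:3, 9:1, 10:1, 11:4
Odd-degree vertices: 1, 2, 3, 4, 7, 8, 9, 10 (8 total).
An Eulerian trail requires 0 or 2 odd-degree vertices; here there are 8.

No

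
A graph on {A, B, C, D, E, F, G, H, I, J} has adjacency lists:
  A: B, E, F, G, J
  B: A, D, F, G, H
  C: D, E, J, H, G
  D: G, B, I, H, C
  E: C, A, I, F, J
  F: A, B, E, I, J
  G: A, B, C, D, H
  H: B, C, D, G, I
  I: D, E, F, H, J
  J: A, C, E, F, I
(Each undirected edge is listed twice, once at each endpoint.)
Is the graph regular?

Degrees: A:5, B:5, C:5, D:5, E:5, F:5, G:5, H:5, I:5, J:5
All degrees equal 5; the graph is regular.

Yes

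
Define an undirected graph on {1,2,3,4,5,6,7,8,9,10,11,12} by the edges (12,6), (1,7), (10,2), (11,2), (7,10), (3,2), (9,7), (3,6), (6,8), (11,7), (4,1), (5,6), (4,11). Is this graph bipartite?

Color {2, 4, 6, 7} black and {1, 3, 5, 8, 9, 10, 11, 12} white. No edge joins two same-colored vertices, so the graph is bipartite.

Yes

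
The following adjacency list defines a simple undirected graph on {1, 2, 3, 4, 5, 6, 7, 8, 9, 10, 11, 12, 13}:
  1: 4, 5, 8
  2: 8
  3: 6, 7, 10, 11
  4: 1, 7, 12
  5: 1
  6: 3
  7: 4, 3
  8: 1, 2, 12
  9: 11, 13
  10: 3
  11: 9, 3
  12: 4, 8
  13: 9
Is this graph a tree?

|V| = 13, |E| = 13.
A tree on 13 vertices has exactly 12 edges; this graph has 13, so it contains a cycle and is not a tree.

No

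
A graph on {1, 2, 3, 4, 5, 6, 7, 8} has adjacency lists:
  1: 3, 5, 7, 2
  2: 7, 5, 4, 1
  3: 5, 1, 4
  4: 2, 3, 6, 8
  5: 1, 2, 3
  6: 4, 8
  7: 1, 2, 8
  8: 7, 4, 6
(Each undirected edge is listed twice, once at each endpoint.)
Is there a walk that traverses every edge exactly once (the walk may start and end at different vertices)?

Degrees: 1:4, 2:4, 3:3, 4:4, 5:3, 6:2, 7:3, 8:3
Odd-degree vertices: 3, 5, 7, 8 (4 total).
With 4 odd-degree vertices (more than two), no single trail can use every edge.

No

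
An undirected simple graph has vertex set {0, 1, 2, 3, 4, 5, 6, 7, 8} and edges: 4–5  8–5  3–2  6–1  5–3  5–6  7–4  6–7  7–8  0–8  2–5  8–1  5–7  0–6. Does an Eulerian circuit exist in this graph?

Degrees: 0:2, 1:2, 2:2, 3:2, 4:2, 5:6, 6:4, 7:4, 8:4
Every vertex has even degree and the edges form a single connected piece, so an Eulerian circuit exists.

Yes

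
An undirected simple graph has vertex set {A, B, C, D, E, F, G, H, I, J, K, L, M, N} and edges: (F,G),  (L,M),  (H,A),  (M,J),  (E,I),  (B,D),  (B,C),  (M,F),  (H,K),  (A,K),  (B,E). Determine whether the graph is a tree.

The graph has 14 vertices and 11 edges.
It splits into 4 components, so it cannot be a tree.

No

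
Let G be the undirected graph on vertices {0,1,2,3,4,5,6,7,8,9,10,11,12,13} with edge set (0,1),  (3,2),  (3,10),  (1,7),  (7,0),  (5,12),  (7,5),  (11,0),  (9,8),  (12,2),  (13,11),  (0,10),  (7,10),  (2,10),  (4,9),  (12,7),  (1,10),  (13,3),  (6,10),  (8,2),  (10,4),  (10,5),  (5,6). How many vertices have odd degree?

Degrees: 0:4, 1:3, 2:4, 3:3, 4:2, 5:4, 6:2, 7:5, 8:2, 9:2, 10:8, 11:2, 12:3, 13:2
Odd-degree vertices: 1, 3, 7, 12.

4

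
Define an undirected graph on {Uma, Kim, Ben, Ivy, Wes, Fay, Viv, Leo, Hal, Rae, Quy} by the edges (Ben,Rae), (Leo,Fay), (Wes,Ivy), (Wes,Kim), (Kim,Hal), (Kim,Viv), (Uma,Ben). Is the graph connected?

Component: {Quy}
Component: {Fay, Leo}
Component: {Uma, Ben, Rae}
Component: {Kim, Ivy, Wes, Viv, Hal}
There are 4 separate components, so the graph is not connected.

No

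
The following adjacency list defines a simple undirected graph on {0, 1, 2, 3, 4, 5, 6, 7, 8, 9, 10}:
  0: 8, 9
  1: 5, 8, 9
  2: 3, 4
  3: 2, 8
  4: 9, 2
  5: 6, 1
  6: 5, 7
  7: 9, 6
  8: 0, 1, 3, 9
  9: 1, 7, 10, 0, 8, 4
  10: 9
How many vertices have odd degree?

Degrees: 0:2, 1:3, 2:2, 3:2, 4:2, 5:2, 6:2, 7:2, 8:4, 9:6, 10:1
Odd-degree vertices: 1, 10.

2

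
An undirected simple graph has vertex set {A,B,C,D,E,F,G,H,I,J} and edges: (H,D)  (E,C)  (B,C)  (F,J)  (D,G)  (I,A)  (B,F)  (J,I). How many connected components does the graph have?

2

Component: {D, G, H}
Component: {A, B, C, E, F, I, J}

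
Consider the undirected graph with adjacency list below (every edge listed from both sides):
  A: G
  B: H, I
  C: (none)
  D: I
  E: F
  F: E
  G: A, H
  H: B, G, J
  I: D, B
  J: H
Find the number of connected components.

3

Component: {C}
Component: {E, F}
Component: {A, B, D, G, H, I, J}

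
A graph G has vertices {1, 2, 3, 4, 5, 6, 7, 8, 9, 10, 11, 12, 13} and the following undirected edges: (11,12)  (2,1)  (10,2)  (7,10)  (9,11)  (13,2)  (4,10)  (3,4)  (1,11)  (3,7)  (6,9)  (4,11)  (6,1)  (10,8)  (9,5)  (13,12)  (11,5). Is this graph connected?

Starting from 1 and exploring outward reaches every vertex (1, 11, 6, 2, 4, 5, 9, 12, 10, 13, 3, 8, 7); the graph is connected.

Yes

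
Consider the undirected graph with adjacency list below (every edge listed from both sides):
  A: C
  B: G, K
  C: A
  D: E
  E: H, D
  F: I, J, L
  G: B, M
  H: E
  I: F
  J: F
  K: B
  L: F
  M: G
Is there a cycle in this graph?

|V| = 13, |E| = 9, number of components = 4.
A forest on 13 vertices with 4 components has exactly 9 edges, which matches — so no cycle.

No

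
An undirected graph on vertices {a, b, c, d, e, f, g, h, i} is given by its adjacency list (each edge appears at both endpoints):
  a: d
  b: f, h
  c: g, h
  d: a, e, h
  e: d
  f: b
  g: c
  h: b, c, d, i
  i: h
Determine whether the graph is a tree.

|V| = 9, |E| = 8.
Connected and |E| = |V| - 1, which characterizes a tree.

Yes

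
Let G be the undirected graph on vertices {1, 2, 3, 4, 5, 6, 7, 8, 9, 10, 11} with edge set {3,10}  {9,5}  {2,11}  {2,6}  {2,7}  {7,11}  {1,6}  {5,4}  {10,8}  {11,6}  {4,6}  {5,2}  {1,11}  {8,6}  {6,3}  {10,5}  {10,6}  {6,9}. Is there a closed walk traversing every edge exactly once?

Yes

Degrees: 1:2, 2:4, 3:2, 4:2, 5:4, 6:8, 7:2, 8:2, 9:2, 10:4, 11:4
All degrees are even and the non-isolated vertices are connected — an Eulerian circuit exists.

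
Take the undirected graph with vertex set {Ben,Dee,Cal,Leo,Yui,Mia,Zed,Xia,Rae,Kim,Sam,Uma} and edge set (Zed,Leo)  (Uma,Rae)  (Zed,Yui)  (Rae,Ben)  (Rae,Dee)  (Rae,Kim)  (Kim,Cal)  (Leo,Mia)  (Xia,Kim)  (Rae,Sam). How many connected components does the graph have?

Component: {Leo, Yui, Mia, Zed}
Component: {Ben, Dee, Cal, Xia, Rae, Kim, Sam, Uma}

2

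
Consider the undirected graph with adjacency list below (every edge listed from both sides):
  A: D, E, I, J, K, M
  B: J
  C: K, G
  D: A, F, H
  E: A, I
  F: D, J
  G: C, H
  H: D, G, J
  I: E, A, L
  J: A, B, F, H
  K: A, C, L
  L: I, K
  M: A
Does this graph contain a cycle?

Yes

|V| = 13, |E| = 17, number of components = 1.
One cycle is A-K-C-G-H-J-A.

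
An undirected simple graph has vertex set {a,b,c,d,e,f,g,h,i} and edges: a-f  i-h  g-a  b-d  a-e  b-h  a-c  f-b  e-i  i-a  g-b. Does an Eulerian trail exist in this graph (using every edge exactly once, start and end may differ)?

Degrees: a:5, b:4, c:1, d:1, e:2, f:2, g:2, h:2, i:3
Odd-degree vertices: a, c, d, i (4 total).
An Eulerian trail requires 0 or 2 odd-degree vertices; here there are 4.

No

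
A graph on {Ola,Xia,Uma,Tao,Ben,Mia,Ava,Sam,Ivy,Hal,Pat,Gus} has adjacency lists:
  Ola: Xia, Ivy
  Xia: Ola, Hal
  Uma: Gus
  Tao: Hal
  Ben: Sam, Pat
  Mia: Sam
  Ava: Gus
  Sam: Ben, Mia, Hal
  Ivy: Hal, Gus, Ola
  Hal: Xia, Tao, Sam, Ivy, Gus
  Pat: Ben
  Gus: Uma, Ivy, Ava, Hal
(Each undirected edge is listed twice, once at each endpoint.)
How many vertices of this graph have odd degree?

Degrees: Ola:2, Xia:2, Uma:1, Tao:1, Ben:2, Mia:1, Ava:1, Sam:3, Ivy:3, Hal:5, Pat:1, Gus:4
Odd-degree vertices: Uma, Tao, Mia, Ava, Sam, Ivy, Hal, Pat.

8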